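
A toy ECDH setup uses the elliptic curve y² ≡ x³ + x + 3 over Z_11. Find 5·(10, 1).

(9, 9)

Write Q = (10, 1).
Double-and-add on 5 = (101)₂. Start with Q = (10, 1) for the leading 1-bit.
double: tangent at (10, 1): λ = (3·10² + 1)/(2·1) ≡ 4/2. 2⁻¹ ≡ 6 (mod 11), so λ ≡ 4·6 ≡ 2.
  x = λ² - 10 - 10 = 4 - 20 ≡ 6; y = λ·(10 - 6) - 1 ≡ 7. → (6, 7)
double: tangent at (6, 7): λ = (3·6² + 1)/(2·7) ≡ 10/3. 3⁻¹ ≡ 4 (mod 11), so λ ≡ 10·4 ≡ 7.
  x = λ² - 6 - 6 = 49 - 12 ≡ 4; y = λ·(6 - 4) - 7 ≡ 7. → (4, 7)
add Q: (4, 7) + (10, 1). λ = (1 - 7)/(10 - 4) ≡ 5/6 mod 11. 6⁻¹ ≡ 2 (mod 11), so λ ≡ 10.
  x = λ² - 4 - 10 = 100 - 14 ≡ 9; y = λ·(4 - 9) - 7 ≡ 9. → (9, 9)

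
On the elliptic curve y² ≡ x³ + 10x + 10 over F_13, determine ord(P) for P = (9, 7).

2P: tangent at (9, 7): λ = (3·9² + 10)/(2·7) ≡ 6/1. 1⁻¹ ≡ 1 (mod 13), so λ ≡ 6·1 ≡ 6.
  x = λ² - 9 - 9 = 36 - 18 ≡ 5; y = λ·(9 - 5) - 7 ≡ 4. → (5, 4)
3P: (5, 4) + (9, 7). λ = (7 - 4)/(9 - 5) ≡ 3/4 mod 13. 4⁻¹ ≡ 10 (mod 13), so λ ≡ 4.
  x = λ² - 5 - 9 = 16 - 14 ≡ 2; y = λ·(5 - 2) - 4 ≡ 8. → (2, 8)
4P: (2, 8) + (9, 7). λ = (7 - 8)/(9 - 2) ≡ 12/7 mod 13. 7⁻¹ ≡ 2 (mod 13), so λ ≡ 11.
  x = λ² - 2 - 9 = 121 - 11 ≡ 6; y = λ·(2 - 6) - 8 ≡ 0. → (6, 0)
5P: (6, 0) + (9, 7). λ = (7 - 0)/(9 - 6) ≡ 7/3 mod 13. 3⁻¹ ≡ 9 (mod 13) since 3·9 = 27 ≡ 1, so λ ≡ 11.
  x = λ² - 6 - 9 = 121 - 15 ≡ 2; y = λ·(6 - 2) - 0 ≡ 5. → (2, 5)
6P: (2, 5) + (9, 7). λ = (7 - 5)/(9 - 2) ≡ 2/7 mod 13. 7⁻¹ ≡ 2 (mod 13) since 7·2 = 14 ≡ 1, so λ ≡ 4.
  x = λ² - 2 - 9 = 16 - 11 ≡ 5; y = λ·(2 - 5) - 5 ≡ 9. → (5, 9)
7P: (5, 9) + (9, 7). λ = (7 - 9)/(9 - 5) ≡ 11/4 mod 13. 4⁻¹ ≡ 10 (mod 13) since 4·10 = 40 ≡ 1, so λ ≡ 6.
  x = λ² - 5 - 9 = 36 - 14 ≡ 9; y = λ·(5 - 9) - 9 ≡ 6. → (9, 6)
8P: (9, 6) + (9, 7): same x and y₁ ≡ -y₂, so the sum is O.
8P = O, so the order is 8.

8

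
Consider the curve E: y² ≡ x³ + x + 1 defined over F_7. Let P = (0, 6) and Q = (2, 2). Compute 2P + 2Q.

First 2P:
Repeated addition: build up to 2P.
2P: tangent at (0, 6): λ = (3·0² + 1)/(2·6) ≡ 1/5. 5⁻¹ ≡ 3 (mod 7) since 5·3 = 15 ≡ 1, so λ ≡ 1·3 ≡ 3.
  x = λ² - 0 - 0 = 9 - 0 ≡ 2; y = λ·(0 - 2) - 6 ≡ 2. → (2, 2)
2P = (2, 2).
Next 2Q:
Repeated addition: build up to 2Q.
2Q: tangent at (2, 2): λ = (3·2² + 1)/(2·2) ≡ 6/4. 4⁻¹ ≡ 2 (mod 7), so λ ≡ 6·2 ≡ 5.
  x = λ² - 2 - 2 = 25 - 4 ≡ 0; y = λ·(2 - 0) - 2 ≡ 1. → (0, 1)
2Q = (0, 1).
Finally 2P + 2Q:
(2, 2) + (0, 1). λ = (1 - 2)/(0 - 2) ≡ 6/5 mod 7. 5⁻¹ ≡ 3 (mod 7), so λ ≡ 4.
  x = λ² - 2 - 0 = 16 - 2 ≡ 0; y = λ·(2 - 0) - 2 ≡ 6. → (0, 6)

(0, 6)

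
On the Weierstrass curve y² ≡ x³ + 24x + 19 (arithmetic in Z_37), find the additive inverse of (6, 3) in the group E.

(6, 34)

-(6, 3) = (6, -3 mod 37) = (6, 34).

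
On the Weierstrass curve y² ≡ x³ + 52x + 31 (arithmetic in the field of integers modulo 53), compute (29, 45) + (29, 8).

O

The two points share x = 29 and their y-coordinates satisfy 45 + 8 ≡ 0 (mod 53), so they are inverses. Their sum is ∞.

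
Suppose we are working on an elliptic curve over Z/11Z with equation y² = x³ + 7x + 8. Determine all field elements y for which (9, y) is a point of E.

none

x³ + 7x + 8 = 800 ≡ 8 (mod 11).
8 is a non-residue mod 11; no y exists.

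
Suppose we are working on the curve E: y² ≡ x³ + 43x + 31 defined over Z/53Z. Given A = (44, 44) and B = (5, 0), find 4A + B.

First 4A:
Double-and-add on 4 = (100)₂. Start with A = (44, 44) for the leading 1-bit.
double: tangent at (44, 44): λ = (3·44² + 43)/(2·44) ≡ 21/35. 35⁻¹ ≡ 50 (mod 53) since 35·50 = 1750 ≡ 1, so λ ≡ 21·50 ≡ 43.
  x = λ² - 44 - 44 = 1849 - 88 ≡ 12; y = λ·(44 - 12) - 44 ≡ 7. → (12, 7)
double: tangent at (12, 7): λ = (3·12² + 43)/(2·7) ≡ 51/14. 14⁻¹ ≡ 19 (mod 53) since 14·19 = 266 ≡ 1, so λ ≡ 51·19 ≡ 15.
  x = λ² - 12 - 12 = 225 - 24 ≡ 42; y = λ·(12 - 42) - 7 ≡ 20. → (42, 20)
4A = (42, 20).
Finally 4A + B:
(42, 20) + (5, 0). λ = (0 - 20)/(5 - 42) ≡ 33/16 mod 53. 16⁻¹ ≡ 10 (mod 53), so λ ≡ 12.
  x = λ² - 42 - 5 = 144 - 47 ≡ 44; y = λ·(42 - 44) - 20 ≡ 9. → (44, 9)

(44, 9)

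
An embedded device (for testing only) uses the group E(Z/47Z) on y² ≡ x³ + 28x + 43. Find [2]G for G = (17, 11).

tangent at (17, 11): λ = (3·17² + 28)/(2·11) ≡ 2/22. 22⁻¹ ≡ 15 (mod 47) since 22·15 = 330 ≡ 1, so λ ≡ 2·15 ≡ 30.
  x = λ² - 17 - 17 = 900 - 34 ≡ 20; y = λ·(17 - 20) - 11 ≡ 40. → (20, 40)

(20, 40)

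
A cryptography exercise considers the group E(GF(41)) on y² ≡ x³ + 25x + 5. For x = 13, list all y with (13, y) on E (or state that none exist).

x³ + 25x + 5 = 2527 ≡ 26 (mod 41).
26 is a non-residue mod 41; no y exists.

none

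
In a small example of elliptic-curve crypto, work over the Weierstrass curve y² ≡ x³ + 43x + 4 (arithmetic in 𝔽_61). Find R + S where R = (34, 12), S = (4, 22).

(34, 12) + (4, 22). λ = (22 - 12)/(4 - 34) ≡ 10/31 mod 61. 31⁻¹ ≡ 2 (mod 61), so λ ≡ 20.
  x = λ² - 34 - 4 = 400 - 38 ≡ 57; y = λ·(34 - 57) - 12 ≡ 16. → (57, 16)

(57, 16)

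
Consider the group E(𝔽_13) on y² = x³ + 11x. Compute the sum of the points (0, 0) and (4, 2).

(6, 10)

(0, 0) + (4, 2). λ = (2 - 0)/(4 - 0) ≡ 2/4 mod 13. 4⁻¹ ≡ 10 (mod 13), so λ ≡ 7.
  x = λ² - 0 - 4 = 49 - 4 ≡ 6; y = λ·(0 - 6) - 0 ≡ 10. → (6, 10)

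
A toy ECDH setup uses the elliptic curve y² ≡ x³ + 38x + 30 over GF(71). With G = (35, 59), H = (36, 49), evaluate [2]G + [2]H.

(67, 13)

First 2G:
Repeated addition: build up to 2G.
2G: tangent at (35, 59): λ = (3·35² + 38)/(2·59) ≡ 21/47. 47⁻¹ ≡ 68 (mod 71) since 47·68 = 3196 ≡ 1, so λ ≡ 21·68 ≡ 8.
  x = λ² - 35 - 35 = 64 - 70 ≡ 65; y = λ·(35 - 65) - 59 ≡ 56. → (65, 56)
2G = (65, 56).
Next 2H:
Repeated addition: build up to 2H.
2H: tangent at (36, 49): λ = (3·36² + 38)/(2·49) ≡ 21/27. 27⁻¹ ≡ 50 (mod 71), so λ ≡ 21·50 ≡ 56.
  x = λ² - 36 - 36 = 3136 - 72 ≡ 11; y = λ·(36 - 11) - 49 ≡ 2. → (11, 2)
2H = (11, 2).
Finally 2G + 2H:
(65, 56) + (11, 2). λ = (2 - 56)/(11 - 65) ≡ 17/17 mod 71. 17⁻¹ ≡ 46 (mod 71) since 17·46 = 782 ≡ 1, so λ ≡ 1.
  x = λ² - 65 - 11 = 1 - 76 ≡ 67; y = λ·(65 - 67) - 56 ≡ 13. → (67, 13)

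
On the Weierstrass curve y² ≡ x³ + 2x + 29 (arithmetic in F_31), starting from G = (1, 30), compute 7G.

Double-and-add on 7 = (111)₂. Start with G = (1, 30) for the leading 1-bit.
double: tangent at (1, 30): λ = (3·1² + 2)/(2·30) ≡ 5/29. 29⁻¹ ≡ 15 (mod 31), so λ ≡ 5·15 ≡ 13.
  x = λ² - 1 - 1 = 169 - 2 ≡ 12; y = λ·(1 - 12) - 30 ≡ 13. → (12, 13)
add G: (12, 13) + (1, 30). λ = (30 - 13)/(1 - 12) ≡ 17/20 mod 31. 20⁻¹ ≡ 14 (mod 31), so λ ≡ 21.
  x = λ² - 12 - 1 = 441 - 13 ≡ 25; y = λ·(12 - 25) - 13 ≡ 24. → (25, 24)
double: tangent at (25, 24): λ = (3·25² + 2)/(2·24) ≡ 17/17. 17⁻¹ ≡ 11 (mod 31) since 17·11 = 187 ≡ 1, so λ ≡ 17·11 ≡ 1.
  x = λ² - 25 - 25 = 1 - 50 ≡ 13; y = λ·(25 - 13) - 24 ≡ 19. → (13, 19)
add G: (13, 19) + (1, 30). λ = (30 - 19)/(1 - 13) ≡ 11/19 mod 31. 19⁻¹ ≡ 18 (mod 31) since 19·18 = 342 ≡ 1, so λ ≡ 12.
  x = λ² - 13 - 1 = 144 - 14 ≡ 6; y = λ·(13 - 6) - 19 ≡ 3. → (6, 3)

(6, 3)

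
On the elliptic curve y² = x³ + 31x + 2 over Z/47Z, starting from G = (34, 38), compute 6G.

(19, 20)

Repeated addition: build up to 6G.
2G: tangent at (34, 38): λ = (3·34² + 31)/(2·38) ≡ 21/29. 29⁻¹ ≡ 13 (mod 47) since 29·13 = 377 ≡ 1, so λ ≡ 21·13 ≡ 38.
  x = λ² - 34 - 34 = 1444 - 68 ≡ 13; y = λ·(34 - 13) - 38 ≡ 8. → (13, 8)
3G: (13, 8) + (34, 38). λ = (38 - 8)/(34 - 13) ≡ 30/21 mod 47. 21⁻¹ ≡ 9 (mod 47), so λ ≡ 35.
  x = λ² - 13 - 34 = 1225 - 47 ≡ 3; y = λ·(13 - 3) - 8 ≡ 13. → (3, 13)
4G: (3, 13) + (34, 38). λ = (38 - 13)/(34 - 3) ≡ 25/31 mod 47. 31⁻¹ ≡ 44 (mod 47) since 31·44 = 1364 ≡ 1, so λ ≡ 19.
  x = λ² - 3 - 34 = 361 - 37 ≡ 42; y = λ·(3 - 42) - 13 ≡ 45. → (42, 45)
5G: (42, 45) + (34, 38). λ = (38 - 45)/(34 - 42) ≡ 40/39 mod 47. 39⁻¹ ≡ 41 (mod 47) since 39·41 = 1599 ≡ 1, so λ ≡ 42.
  x = λ² - 42 - 34 = 1764 - 76 ≡ 43; y = λ·(42 - 43) - 45 ≡ 7. → (43, 7)
6G: (43, 7) + (34, 38). λ = (38 - 7)/(34 - 43) ≡ 31/38 mod 47. 38⁻¹ ≡ 26 (mod 47), so λ ≡ 7.
  x = λ² - 43 - 34 = 49 - 77 ≡ 19; y = λ·(43 - 19) - 7 ≡ 20. → (19, 20)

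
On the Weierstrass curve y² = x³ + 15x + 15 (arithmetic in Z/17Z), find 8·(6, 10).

Write Q = (6, 10).
Double-and-add on 8 = (1000)₂. Start with Q = (6, 10) for the leading 1-bit.
double: tangent at (6, 10): λ = (3·6² + 15)/(2·10) ≡ 4/3. 3⁻¹ ≡ 6 (mod 17), so λ ≡ 4·6 ≡ 7.
  x = λ² - 6 - 6 = 49 - 12 ≡ 3; y = λ·(6 - 3) - 10 ≡ 11. → (3, 11)
double: tangent at (3, 11): λ = (3·3² + 15)/(2·11) ≡ 8/5. 5⁻¹ ≡ 7 (mod 17), so λ ≡ 8·7 ≡ 5.
  x = λ² - 3 - 3 = 25 - 6 ≡ 2; y = λ·(3 - 2) - 11 ≡ 11. → (2, 11)
double: tangent at (2, 11): λ = (3·2² + 15)/(2·11) ≡ 10/5. 5⁻¹ ≡ 7 (mod 17) since 5·7 = 35 ≡ 1, so λ ≡ 10·7 ≡ 2.
  x = λ² - 2 - 2 = 4 - 4 ≡ 0; y = λ·(2 - 0) - 11 ≡ 10. → (0, 10)

(0, 10)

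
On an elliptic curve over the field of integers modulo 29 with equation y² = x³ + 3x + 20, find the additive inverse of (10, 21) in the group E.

-(10, 21) = (10, -21 mod 29) = (10, 8).

(10, 8)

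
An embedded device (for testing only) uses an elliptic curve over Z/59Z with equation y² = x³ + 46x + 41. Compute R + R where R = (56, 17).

tangent at (56, 17): λ = (3·56² + 46)/(2·17) ≡ 14/34. 34⁻¹ ≡ 33 (mod 59) since 34·33 = 1122 ≡ 1, so λ ≡ 14·33 ≡ 49.
  x = λ² - 56 - 56 = 2401 - 112 ≡ 47; y = λ·(56 - 47) - 17 ≡ 11. → (47, 11)

(47, 11)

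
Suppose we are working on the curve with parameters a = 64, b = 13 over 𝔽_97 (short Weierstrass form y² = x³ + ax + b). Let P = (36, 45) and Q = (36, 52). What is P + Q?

O

The two points share x = 36 and their y-coordinates satisfy 45 + 52 ≡ 0 (mod 97), so they are inverses. Their sum is the point at infinity.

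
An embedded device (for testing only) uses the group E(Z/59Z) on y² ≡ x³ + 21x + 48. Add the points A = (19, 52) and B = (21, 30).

(22, 40)

(19, 52) + (21, 30). λ = (30 - 52)/(21 - 19) ≡ 37/2 mod 59. 2⁻¹ ≡ 30 (mod 59), so λ ≡ 48.
  x = λ² - 19 - 21 = 2304 - 40 ≡ 22; y = λ·(19 - 22) - 52 ≡ 40. → (22, 40)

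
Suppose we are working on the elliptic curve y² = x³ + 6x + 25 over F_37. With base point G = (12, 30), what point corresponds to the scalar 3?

(11, 4)

Repeated addition: build up to 3G.
2G: tangent at (12, 30): λ = (3·12² + 6)/(2·30) ≡ 31/23. 23⁻¹ ≡ 29 (mod 37), so λ ≡ 31·29 ≡ 11.
  x = λ² - 12 - 12 = 121 - 24 ≡ 23; y = λ·(12 - 23) - 30 ≡ 34. → (23, 34)
3G: (23, 34) + (12, 30). λ = (30 - 34)/(12 - 23) ≡ 33/26 mod 37. 26⁻¹ ≡ 10 (mod 37), so λ ≡ 34.
  x = λ² - 23 - 12 = 1156 - 35 ≡ 11; y = λ·(23 - 11) - 34 ≡ 4. → (11, 4)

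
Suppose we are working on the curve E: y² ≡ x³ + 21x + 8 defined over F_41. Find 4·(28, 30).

Write G = (28, 30).
Double-and-add on 4 = (100)₂. Start with G = (28, 30) for the leading 1-bit.
double: tangent at (28, 30): λ = (3·28² + 21)/(2·30) ≡ 36/19. 19⁻¹ ≡ 13 (mod 41) since 19·13 = 247 ≡ 1, so λ ≡ 36·13 ≡ 17.
  x = λ² - 28 - 28 = 289 - 56 ≡ 28; y = λ·(28 - 28) - 30 ≡ 11. → (28, 11)
double: tangent at (28, 11): λ = (3·28² + 21)/(2·11) ≡ 36/22. 22⁻¹ ≡ 28 (mod 41), so λ ≡ 36·28 ≡ 24.
  x = λ² - 28 - 28 = 576 - 56 ≡ 28; y = λ·(28 - 28) - 11 ≡ 30. → (28, 30)

(28, 30)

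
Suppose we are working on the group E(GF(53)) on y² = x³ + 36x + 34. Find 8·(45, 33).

Write G = (45, 33).
Repeated addition: build up to 8G.
2G: tangent at (45, 33): λ = (3·45² + 36)/(2·33) ≡ 16/13. 13⁻¹ ≡ 49 (mod 53), so λ ≡ 16·49 ≡ 42.
  x = λ² - 45 - 45 = 1764 - 90 ≡ 31; y = λ·(45 - 31) - 33 ≡ 25. → (31, 25)
3G: (31, 25) + (45, 33). λ = (33 - 25)/(45 - 31) ≡ 8/14 mod 53. 14⁻¹ ≡ 19 (mod 53), so λ ≡ 46.
  x = λ² - 31 - 45 = 2116 - 76 ≡ 26; y = λ·(31 - 26) - 25 ≡ 46. → (26, 46)
4G: (26, 46) + (45, 33). λ = (33 - 46)/(45 - 26) ≡ 40/19 mod 53. 19⁻¹ ≡ 14 (mod 53), so λ ≡ 30.
  x = λ² - 26 - 45 = 900 - 71 ≡ 34; y = λ·(26 - 34) - 46 ≡ 32. → (34, 32)
5G: (34, 32) + (45, 33). λ = (33 - 32)/(45 - 34) ≡ 1/11 mod 53. 11⁻¹ ≡ 29 (mod 53) since 11·29 = 319 ≡ 1, so λ ≡ 29.
  x = λ² - 34 - 45 = 841 - 79 ≡ 20; y = λ·(34 - 20) - 32 ≡ 3. → (20, 3)
6G: (20, 3) + (45, 33). λ = (33 - 3)/(45 - 20) ≡ 30/25 mod 53. 25⁻¹ ≡ 17 (mod 53), so λ ≡ 33.
  x = λ² - 20 - 45 = 1089 - 65 ≡ 17; y = λ·(20 - 17) - 3 ≡ 43. → (17, 43)
7G: (17, 43) + (45, 33). λ = (33 - 43)/(45 - 17) ≡ 43/28 mod 53. 28⁻¹ ≡ 36 (mod 53), so λ ≡ 11.
  x = λ² - 17 - 45 = 121 - 62 ≡ 6; y = λ·(17 - 6) - 43 ≡ 25. → (6, 25)
8G: (6, 25) + (45, 33). λ = (33 - 25)/(45 - 6) ≡ 8/39 mod 53. 39⁻¹ ≡ 34 (mod 53) since 39·34 = 1326 ≡ 1, so λ ≡ 7.
  x = λ² - 6 - 45 = 49 - 51 ≡ 51; y = λ·(6 - 51) - 25 ≡ 31. → (51, 31)

(51, 31)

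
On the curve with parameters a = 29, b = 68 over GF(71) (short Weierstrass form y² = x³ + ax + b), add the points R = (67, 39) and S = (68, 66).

(26, 3)

(67, 39) + (68, 66). λ = (66 - 39)/(68 - 67) ≡ 27/1 mod 71. 1⁻¹ ≡ 1 (mod 71) since 1·1 = 1 ≡ 1, so λ ≡ 27.
  x = λ² - 67 - 68 = 729 - 135 ≡ 26; y = λ·(67 - 26) - 39 ≡ 3. → (26, 3)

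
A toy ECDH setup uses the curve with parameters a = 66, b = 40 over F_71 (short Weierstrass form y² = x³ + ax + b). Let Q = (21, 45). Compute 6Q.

(29, 59)

Repeated addition: build up to 6Q.
2Q: tangent at (21, 45): λ = (3·21² + 66)/(2·45) ≡ 40/19. 19⁻¹ ≡ 15 (mod 71) since 19·15 = 285 ≡ 1, so λ ≡ 40·15 ≡ 32.
  x = λ² - 21 - 21 = 1024 - 42 ≡ 59; y = λ·(21 - 59) - 45 ≡ 17. → (59, 17)
3Q: (59, 17) + (21, 45). λ = (45 - 17)/(21 - 59) ≡ 28/33 mod 71. 33⁻¹ ≡ 28 (mod 71), so λ ≡ 3.
  x = λ² - 59 - 21 = 9 - 80 ≡ 0; y = λ·(59 - 0) - 17 ≡ 18. → (0, 18)
4Q: (0, 18) + (21, 45). λ = (45 - 18)/(21 - 0) ≡ 27/21 mod 71. 21⁻¹ ≡ 44 (mod 71) since 21·44 = 924 ≡ 1, so λ ≡ 52.
  x = λ² - 0 - 21 = 2704 - 21 ≡ 56; y = λ·(0 - 56) - 18 ≡ 52. → (56, 52)
5Q: (56, 52) + (21, 45). λ = (45 - 52)/(21 - 56) ≡ 64/36 mod 71. 36⁻¹ ≡ 2 (mod 71), so λ ≡ 57.
  x = λ² - 56 - 21 = 3249 - 77 ≡ 48; y = λ·(56 - 48) - 52 ≡ 49. → (48, 49)
6Q: (48, 49) + (21, 45). λ = (45 - 49)/(21 - 48) ≡ 67/44 mod 71. 44⁻¹ ≡ 21 (mod 71), so λ ≡ 58.
  x = λ² - 48 - 21 = 3364 - 69 ≡ 29; y = λ·(48 - 29) - 49 ≡ 59. → (29, 59)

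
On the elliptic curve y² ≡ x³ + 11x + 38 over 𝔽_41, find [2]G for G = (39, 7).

tangent at (39, 7): λ = (3·39² + 11)/(2·7) ≡ 23/14. 14⁻¹ ≡ 3 (mod 41), so λ ≡ 23·3 ≡ 28.
  x = λ² - 39 - 39 = 784 - 78 ≡ 9; y = λ·(39 - 9) - 7 ≡ 13. → (9, 13)

(9, 13)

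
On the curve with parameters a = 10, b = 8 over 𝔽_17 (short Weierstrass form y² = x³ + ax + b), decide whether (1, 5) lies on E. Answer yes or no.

y² = 5² ≡ 8; x³ + 10x + 8 = 19 ≡ 2 (mod 17). 8 ≠ 2.

no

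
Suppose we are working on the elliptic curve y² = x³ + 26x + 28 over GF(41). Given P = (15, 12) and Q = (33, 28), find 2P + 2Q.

(39, 3)

First 2P:
Repeated addition: build up to 2P.
2P: tangent at (15, 12): λ = (3·15² + 26)/(2·12) ≡ 4/24. 24⁻¹ ≡ 12 (mod 41) since 24·12 = 288 ≡ 1, so λ ≡ 4·12 ≡ 7.
  x = λ² - 15 - 15 = 49 - 30 ≡ 19; y = λ·(15 - 19) - 12 ≡ 1. → (19, 1)
2P = (19, 1).
Next 2Q:
Repeated addition: build up to 2Q.
2Q: tangent at (33, 28): λ = (3·33² + 26)/(2·28) ≡ 13/15. 15⁻¹ ≡ 11 (mod 41), so λ ≡ 13·11 ≡ 20.
  x = λ² - 33 - 33 = 400 - 66 ≡ 6; y = λ·(33 - 6) - 28 ≡ 20. → (6, 20)
2Q = (6, 20).
Finally 2P + 2Q:
(19, 1) + (6, 20). λ = (20 - 1)/(6 - 19) ≡ 19/28 mod 41. 28⁻¹ ≡ 22 (mod 41), so λ ≡ 8.
  x = λ² - 19 - 6 = 64 - 25 ≡ 39; y = λ·(19 - 39) - 1 ≡ 3. → (39, 3)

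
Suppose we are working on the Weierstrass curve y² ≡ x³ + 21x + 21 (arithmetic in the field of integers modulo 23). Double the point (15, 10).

tangent at (15, 10): λ = (3·15² + 21)/(2·10) ≡ 6/20. 20⁻¹ ≡ 15 (mod 23), so λ ≡ 6·15 ≡ 21.
  x = λ² - 15 - 15 = 441 - 30 ≡ 20; y = λ·(15 - 20) - 10 ≡ 0. → (20, 0)

(20, 0)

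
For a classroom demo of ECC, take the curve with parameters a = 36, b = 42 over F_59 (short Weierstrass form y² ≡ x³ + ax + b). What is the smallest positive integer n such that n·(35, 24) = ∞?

8

2P: tangent at (35, 24): λ = (3·35² + 36)/(2·24) ≡ 53/48. 48⁻¹ ≡ 16 (mod 59) since 48·16 = 768 ≡ 1, so λ ≡ 53·16 ≡ 22.
  x = λ² - 35 - 35 = 484 - 70 ≡ 1; y = λ·(35 - 1) - 24 ≡ 16. → (1, 16)
3P: (1, 16) + (35, 24). λ = (24 - 16)/(35 - 1) ≡ 8/34 mod 59. 34⁻¹ ≡ 33 (mod 59) since 34·33 = 1122 ≡ 1, so λ ≡ 28.
  x = λ² - 1 - 35 = 784 - 36 ≡ 40; y = λ·(1 - 40) - 16 ≡ 13. → (40, 13)
4P: (40, 13) + (35, 24). λ = (24 - 13)/(35 - 40) ≡ 11/54 mod 59. 54⁻¹ ≡ 47 (mod 59) since 54·47 = 2538 ≡ 1, so λ ≡ 45.
  x = λ² - 40 - 35 = 2025 - 75 ≡ 3; y = λ·(40 - 3) - 13 ≡ 0. → (3, 0)
5P: (3, 0) + (35, 24). λ = (24 - 0)/(35 - 3) ≡ 24/32 mod 59. 32⁻¹ ≡ 24 (mod 59) since 32·24 = 768 ≡ 1, so λ ≡ 45.
  x = λ² - 3 - 35 = 2025 - 38 ≡ 40; y = λ·(3 - 40) - 0 ≡ 46. → (40, 46)
6P: (40, 46) + (35, 24). λ = (24 - 46)/(35 - 40) ≡ 37/54 mod 59. 54⁻¹ ≡ 47 (mod 59) since 54·47 = 2538 ≡ 1, so λ ≡ 28.
  x = λ² - 40 - 35 = 784 - 75 ≡ 1; y = λ·(40 - 1) - 46 ≡ 43. → (1, 43)
7P: (1, 43) + (35, 24). λ = (24 - 43)/(35 - 1) ≡ 40/34 mod 59. 34⁻¹ ≡ 33 (mod 59) since 34·33 = 1122 ≡ 1, so λ ≡ 22.
  x = λ² - 1 - 35 = 484 - 36 ≡ 35; y = λ·(1 - 35) - 43 ≡ 35. → (35, 35)
8P: (35, 35) + (35, 24): same x and y₁ ≡ -y₂, so the sum is ∞.
8P = ∞, so the order is 8.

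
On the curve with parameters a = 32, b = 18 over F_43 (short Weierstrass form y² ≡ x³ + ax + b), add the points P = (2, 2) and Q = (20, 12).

(16, 38)

(2, 2) + (20, 12). λ = (12 - 2)/(20 - 2) ≡ 10/18 mod 43. 18⁻¹ ≡ 12 (mod 43), so λ ≡ 34.
  x = λ² - 2 - 20 = 1156 - 22 ≡ 16; y = λ·(2 - 16) - 2 ≡ 38. → (16, 38)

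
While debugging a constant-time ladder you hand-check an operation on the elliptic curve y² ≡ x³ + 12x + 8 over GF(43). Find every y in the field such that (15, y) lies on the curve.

none

x³ + 12x + 8 = 3563 ≡ 37 (mod 43).
37 is a non-residue mod 43; no y exists.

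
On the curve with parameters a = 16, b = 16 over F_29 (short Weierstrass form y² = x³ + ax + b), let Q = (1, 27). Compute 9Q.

(6, 26)

Repeated addition: build up to 9Q.
2Q: tangent at (1, 27): λ = (3·1² + 16)/(2·27) ≡ 19/25. 25⁻¹ ≡ 7 (mod 29) since 25·7 = 175 ≡ 1, so λ ≡ 19·7 ≡ 17.
  x = λ² - 1 - 1 = 289 - 2 ≡ 26; y = λ·(1 - 26) - 27 ≡ 12. → (26, 12)
3Q: (26, 12) + (1, 27). λ = (27 - 12)/(1 - 26) ≡ 15/4 mod 29. 4⁻¹ ≡ 22 (mod 29), so λ ≡ 11.
  x = λ² - 26 - 1 = 121 - 27 ≡ 7; y = λ·(26 - 7) - 12 ≡ 23. → (7, 23)
4Q: (7, 23) + (1, 27). λ = (27 - 23)/(1 - 7) ≡ 4/23 mod 29. 23⁻¹ ≡ 24 (mod 29), so λ ≡ 9.
  x = λ² - 7 - 1 = 81 - 8 ≡ 15; y = λ·(7 - 15) - 23 ≡ 21. → (15, 21)
5Q: (15, 21) + (1, 27). λ = (27 - 21)/(1 - 15) ≡ 6/15 mod 29. 15⁻¹ ≡ 2 (mod 29), so λ ≡ 12.
  x = λ² - 15 - 1 = 144 - 16 ≡ 12; y = λ·(15 - 12) - 21 ≡ 15. → (12, 15)
6Q: (12, 15) + (1, 27). λ = (27 - 15)/(1 - 12) ≡ 12/18 mod 29. 18⁻¹ ≡ 21 (mod 29), so λ ≡ 20.
  x = λ² - 12 - 1 = 400 - 13 ≡ 10; y = λ·(12 - 10) - 15 ≡ 25. → (10, 25)
7Q: (10, 25) + (1, 27). λ = (27 - 25)/(1 - 10) ≡ 2/20 mod 29. 20⁻¹ ≡ 16 (mod 29), so λ ≡ 3.
  x = λ² - 10 - 1 = 9 - 11 ≡ 27; y = λ·(10 - 27) - 25 ≡ 11. → (27, 11)
8Q: (27, 11) + (1, 27). λ = (27 - 11)/(1 - 27) ≡ 16/3 mod 29. 3⁻¹ ≡ 10 (mod 29), so λ ≡ 15.
  x = λ² - 27 - 1 = 225 - 28 ≡ 23; y = λ·(27 - 23) - 11 ≡ 20. → (23, 20)
9Q: (23, 20) + (1, 27). λ = (27 - 20)/(1 - 23) ≡ 7/7 mod 29. 7⁻¹ ≡ 25 (mod 29) since 7·25 = 175 ≡ 1, so λ ≡ 1.
  x = λ² - 23 - 1 = 1 - 24 ≡ 6; y = λ·(23 - 6) - 20 ≡ 26. → (6, 26)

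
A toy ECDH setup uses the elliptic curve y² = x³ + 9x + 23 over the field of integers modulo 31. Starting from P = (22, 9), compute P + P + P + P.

Double-and-add on 4 = (100)₂. Start with P = (22, 9) for the leading 1-bit.
double: tangent at (22, 9): λ = (3·22² + 9)/(2·9) ≡ 4/18. 18⁻¹ ≡ 19 (mod 31), so λ ≡ 4·19 ≡ 14.
  x = λ² - 22 - 22 = 196 - 44 ≡ 28; y = λ·(22 - 28) - 9 ≡ 0. → (28, 0)
double: (28, 0) + (28, 0): same x and y₁ ≡ -y₂, so the sum is O.

O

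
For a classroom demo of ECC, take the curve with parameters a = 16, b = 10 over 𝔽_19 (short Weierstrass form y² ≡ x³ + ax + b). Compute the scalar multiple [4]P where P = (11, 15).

(9, 3)

Repeated addition: build up to 4P.
2P: tangent at (11, 15): λ = (3·11² + 16)/(2·15) ≡ 18/11. 11⁻¹ ≡ 7 (mod 19), so λ ≡ 18·7 ≡ 12.
  x = λ² - 11 - 11 = 144 - 22 ≡ 8; y = λ·(11 - 8) - 15 ≡ 2. → (8, 2)
3P: (8, 2) + (11, 15). λ = (15 - 2)/(11 - 8) ≡ 13/3 mod 19. 3⁻¹ ≡ 13 (mod 19), so λ ≡ 17.
  x = λ² - 8 - 11 = 289 - 19 ≡ 4; y = λ·(8 - 4) - 2 ≡ 9. → (4, 9)
4P: (4, 9) + (11, 15). λ = (15 - 9)/(11 - 4) ≡ 6/7 mod 19. 7⁻¹ ≡ 11 (mod 19), so λ ≡ 9.
  x = λ² - 4 - 11 = 81 - 15 ≡ 9; y = λ·(4 - 9) - 9 ≡ 3. → (9, 3)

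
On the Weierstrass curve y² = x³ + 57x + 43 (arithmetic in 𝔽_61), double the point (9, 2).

tangent at (9, 2): λ = (3·9² + 57)/(2·2) ≡ 56/4. 4⁻¹ ≡ 46 (mod 61), so λ ≡ 56·46 ≡ 14.
  x = λ² - 9 - 9 = 196 - 18 ≡ 56; y = λ·(9 - 56) - 2 ≡ 11. → (56, 11)

(56, 11)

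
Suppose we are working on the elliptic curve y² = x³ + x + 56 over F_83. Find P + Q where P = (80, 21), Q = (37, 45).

(56, 10)

(80, 21) + (37, 45). λ = (45 - 21)/(37 - 80) ≡ 24/40 mod 83. 40⁻¹ ≡ 27 (mod 83), so λ ≡ 67.
  x = λ² - 80 - 37 = 4489 - 117 ≡ 56; y = λ·(80 - 56) - 21 ≡ 10. → (56, 10)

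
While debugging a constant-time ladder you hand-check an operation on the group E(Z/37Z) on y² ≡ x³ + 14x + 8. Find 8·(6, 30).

Write P = (6, 30).
Double-and-add on 8 = (1000)₂. Start with P = (6, 30) for the leading 1-bit.
double: tangent at (6, 30): λ = (3·6² + 14)/(2·30) ≡ 11/23. 23⁻¹ ≡ 29 (mod 37), so λ ≡ 11·29 ≡ 23.
  x = λ² - 6 - 6 = 529 - 12 ≡ 36; y = λ·(6 - 36) - 30 ≡ 20. → (36, 20)
double: tangent at (36, 20): λ = (3·36² + 14)/(2·20) ≡ 17/3. 3⁻¹ ≡ 25 (mod 37), so λ ≡ 17·25 ≡ 18.
  x = λ² - 36 - 36 = 324 - 72 ≡ 30; y = λ·(36 - 30) - 20 ≡ 14. → (30, 14)
double: tangent at (30, 14): λ = (3·30² + 14)/(2·14) ≡ 13/28. 28⁻¹ ≡ 4 (mod 37), so λ ≡ 13·4 ≡ 15.
  x = λ² - 30 - 30 = 225 - 60 ≡ 17; y = λ·(30 - 17) - 14 ≡ 33. → (17, 33)

(17, 33)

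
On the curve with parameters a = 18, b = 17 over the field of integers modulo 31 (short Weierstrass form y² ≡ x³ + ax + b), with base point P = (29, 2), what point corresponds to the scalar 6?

Double-and-add on 6 = (110)₂. Start with P = (29, 2) for the leading 1-bit.
double: tangent at (29, 2): λ = (3·29² + 18)/(2·2) ≡ 30/4. 4⁻¹ ≡ 8 (mod 31) since 4·8 = 32 ≡ 1, so λ ≡ 30·8 ≡ 23.
  x = λ² - 29 - 29 = 529 - 58 ≡ 6; y = λ·(29 - 6) - 2 ≡ 0. → (6, 0)
add P: (6, 0) + (29, 2). λ = (2 - 0)/(29 - 6) ≡ 2/23 mod 31. 23⁻¹ ≡ 27 (mod 31), so λ ≡ 23.
  x = λ² - 6 - 29 = 529 - 35 ≡ 29; y = λ·(6 - 29) - 0 ≡ 29. → (29, 29)
double: tangent at (29, 29): λ = (3·29² + 18)/(2·29) ≡ 30/27. 27⁻¹ ≡ 23 (mod 31), so λ ≡ 30·23 ≡ 8.
  x = λ² - 29 - 29 = 64 - 58 ≡ 6; y = λ·(29 - 6) - 29 ≡ 0. → (6, 0)

(6, 0)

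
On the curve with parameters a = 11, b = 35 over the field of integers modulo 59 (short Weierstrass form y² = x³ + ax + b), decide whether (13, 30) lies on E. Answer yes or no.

y² = 30² ≡ 15; x³ + 11x + 35 = 2375 ≡ 15 (mod 59). 15 = 15.

yes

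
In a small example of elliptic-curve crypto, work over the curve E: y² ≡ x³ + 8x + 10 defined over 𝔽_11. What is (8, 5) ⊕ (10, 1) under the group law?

(8, 5) + (10, 1). λ = (1 - 5)/(10 - 8) ≡ 7/2 mod 11. 2⁻¹ ≡ 6 (mod 11), so λ ≡ 9.
  x = λ² - 8 - 10 = 81 - 18 ≡ 8; y = λ·(8 - 8) - 5 ≡ 6. → (8, 6)

(8, 6)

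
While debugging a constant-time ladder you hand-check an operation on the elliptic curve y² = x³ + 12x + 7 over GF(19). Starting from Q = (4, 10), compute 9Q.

(12, 6)

Repeated addition: build up to 9Q.
2Q: tangent at (4, 10): λ = (3·4² + 12)/(2·10) ≡ 3/1. 1⁻¹ ≡ 1 (mod 19) since 1·1 = 1 ≡ 1, so λ ≡ 3·1 ≡ 3.
  x = λ² - 4 - 4 = 9 - 8 ≡ 1; y = λ·(4 - 1) - 10 ≡ 18. → (1, 18)
3Q: (1, 18) + (4, 10). λ = (10 - 18)/(4 - 1) ≡ 11/3 mod 19. 3⁻¹ ≡ 13 (mod 19), so λ ≡ 10.
  x = λ² - 1 - 4 = 100 - 5 ≡ 0; y = λ·(1 - 0) - 18 ≡ 11. → (0, 11)
4Q: (0, 11) + (4, 10). λ = (10 - 11)/(4 - 0) ≡ 18/4 mod 19. 4⁻¹ ≡ 5 (mod 19), so λ ≡ 14.
  x = λ² - 0 - 4 = 196 - 4 ≡ 2; y = λ·(0 - 2) - 11 ≡ 18. → (2, 18)
5Q: (2, 18) + (4, 10). λ = (10 - 18)/(4 - 2) ≡ 11/2 mod 19. 2⁻¹ ≡ 10 (mod 19) since 2·10 = 20 ≡ 1, so λ ≡ 15.
  x = λ² - 2 - 4 = 225 - 6 ≡ 10; y = λ·(2 - 10) - 18 ≡ 14. → (10, 14)
6Q: (10, 14) + (4, 10). λ = (10 - 14)/(4 - 10) ≡ 15/13 mod 19. 13⁻¹ ≡ 3 (mod 19), so λ ≡ 7.
  x = λ² - 10 - 4 = 49 - 14 ≡ 16; y = λ·(10 - 16) - 14 ≡ 1. → (16, 1)
7Q: (16, 1) + (4, 10). λ = (10 - 1)/(4 - 16) ≡ 9/7 mod 19. 7⁻¹ ≡ 11 (mod 19), so λ ≡ 4.
  x = λ² - 16 - 4 = 16 - 20 ≡ 15; y = λ·(16 - 15) - 1 ≡ 3. → (15, 3)
8Q: (15, 3) + (4, 10). λ = (10 - 3)/(4 - 15) ≡ 7/8 mod 19. 8⁻¹ ≡ 12 (mod 19), so λ ≡ 8.
  x = λ² - 15 - 4 = 64 - 19 ≡ 7; y = λ·(15 - 7) - 3 ≡ 4. → (7, 4)
9Q: (7, 4) + (4, 10). λ = (10 - 4)/(4 - 7) ≡ 6/16 mod 19. 16⁻¹ ≡ 6 (mod 19), so λ ≡ 17.
  x = λ² - 7 - 4 = 289 - 11 ≡ 12; y = λ·(7 - 12) - 4 ≡ 6. → (12, 6)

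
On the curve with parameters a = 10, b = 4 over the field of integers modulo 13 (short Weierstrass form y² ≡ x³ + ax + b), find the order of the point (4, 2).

2P: tangent at (4, 2): λ = (3·4² + 10)/(2·2) ≡ 6/4. 4⁻¹ ≡ 10 (mod 13) since 4·10 = 40 ≡ 1, so λ ≡ 6·10 ≡ 8.
  x = λ² - 4 - 4 = 64 - 8 ≡ 4; y = λ·(4 - 4) - 2 ≡ 11. → (4, 11)
3P: (4, 11) + (4, 2): same x and y₁ ≡ -y₂, so the sum is the point at infinity.
3P = the point at infinity, so the order is 3.

3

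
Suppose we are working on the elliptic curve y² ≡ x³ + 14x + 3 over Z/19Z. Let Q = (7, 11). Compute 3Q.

(2, 18)

Repeated addition: build up to 3Q.
2Q: tangent at (7, 11): λ = (3·7² + 14)/(2·11) ≡ 9/3. 3⁻¹ ≡ 13 (mod 19), so λ ≡ 9·13 ≡ 3.
  x = λ² - 7 - 7 = 9 - 14 ≡ 14; y = λ·(7 - 14) - 11 ≡ 6. → (14, 6)
3Q: (14, 6) + (7, 11). λ = (11 - 6)/(7 - 14) ≡ 5/12 mod 19. 12⁻¹ ≡ 8 (mod 19) since 12·8 = 96 ≡ 1, so λ ≡ 2.
  x = λ² - 14 - 7 = 4 - 21 ≡ 2; y = λ·(14 - 2) - 6 ≡ 18. → (2, 18)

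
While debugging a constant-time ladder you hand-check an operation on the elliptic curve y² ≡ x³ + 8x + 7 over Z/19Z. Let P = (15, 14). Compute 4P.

Repeated addition: build up to 4P.
2P: tangent at (15, 14): λ = (3·15² + 8)/(2·14) ≡ 18/9. 9⁻¹ ≡ 17 (mod 19) since 9·17 = 153 ≡ 1, so λ ≡ 18·17 ≡ 2.
  x = λ² - 15 - 15 = 4 - 30 ≡ 12; y = λ·(15 - 12) - 14 ≡ 11. → (12, 11)
3P: (12, 11) + (15, 14). λ = (14 - 11)/(15 - 12) ≡ 3/3 mod 19. 3⁻¹ ≡ 13 (mod 19) since 3·13 = 39 ≡ 1, so λ ≡ 1.
  x = λ² - 12 - 15 = 1 - 27 ≡ 12; y = λ·(12 - 12) - 11 ≡ 8. → (12, 8)
4P: (12, 8) + (15, 14). λ = (14 - 8)/(15 - 12) ≡ 6/3 mod 19. 3⁻¹ ≡ 13 (mod 19) since 3·13 = 39 ≡ 1, so λ ≡ 2.
  x = λ² - 12 - 15 = 4 - 27 ≡ 15; y = λ·(12 - 15) - 8 ≡ 5. → (15, 5)

(15, 5)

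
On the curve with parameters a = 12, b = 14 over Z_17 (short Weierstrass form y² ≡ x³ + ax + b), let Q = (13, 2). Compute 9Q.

Double-and-add on 9 = (1001)₂. Start with Q = (13, 2) for the leading 1-bit.
double: tangent at (13, 2): λ = (3·13² + 12)/(2·2) ≡ 9/4. 4⁻¹ ≡ 13 (mod 17), so λ ≡ 9·13 ≡ 15.
  x = λ² - 13 - 13 = 225 - 26 ≡ 12; y = λ·(13 - 12) - 2 ≡ 13. → (12, 13)
double: tangent at (12, 13): λ = (3·12² + 12)/(2·13) ≡ 2/9. 9⁻¹ ≡ 2 (mod 17), so λ ≡ 2·2 ≡ 4.
  x = λ² - 12 - 12 = 16 - 24 ≡ 9; y = λ·(12 - 9) - 13 ≡ 16. → (9, 16)
double: tangent at (9, 16): λ = (3·9² + 12)/(2·16) ≡ 0/15. 15⁻¹ ≡ 8 (mod 17), so λ ≡ 0·8 ≡ 0.
  x = λ² - 9 - 9 = 0 - 18 ≡ 16; y = λ·(9 - 16) - 16 ≡ 1. → (16, 1)
add Q: (16, 1) + (13, 2). λ = (2 - 1)/(13 - 16) ≡ 1/14 mod 17. 14⁻¹ ≡ 11 (mod 17), so λ ≡ 11.
  x = λ² - 16 - 13 = 121 - 29 ≡ 7; y = λ·(16 - 7) - 1 ≡ 13. → (7, 13)

(7, 13)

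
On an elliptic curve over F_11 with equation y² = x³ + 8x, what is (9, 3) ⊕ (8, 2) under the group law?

(9, 3) + (8, 2). λ = (2 - 3)/(8 - 9) ≡ 10/10 mod 11. 10⁻¹ ≡ 10 (mod 11), so λ ≡ 1.
  x = λ² - 9 - 8 = 1 - 17 ≡ 6; y = λ·(9 - 6) - 3 ≡ 0. → (6, 0)

(6, 0)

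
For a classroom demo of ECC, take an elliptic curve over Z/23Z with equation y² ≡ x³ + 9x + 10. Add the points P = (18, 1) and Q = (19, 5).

(2, 17)

(18, 1) + (19, 5). λ = (5 - 1)/(19 - 18) ≡ 4/1 mod 23. 1⁻¹ ≡ 1 (mod 23), so λ ≡ 4.
  x = λ² - 18 - 19 = 16 - 37 ≡ 2; y = λ·(18 - 2) - 1 ≡ 17. → (2, 17)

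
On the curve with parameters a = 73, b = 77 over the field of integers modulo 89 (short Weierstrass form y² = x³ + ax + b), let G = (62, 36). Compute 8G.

(9, 22)

Double-and-add on 8 = (1000)₂. Start with G = (62, 36) for the leading 1-bit.
double: tangent at (62, 36): λ = (3·62² + 73)/(2·36) ≡ 35/72. 72⁻¹ ≡ 68 (mod 89), so λ ≡ 35·68 ≡ 66.
  x = λ² - 62 - 62 = 4356 - 124 ≡ 49; y = λ·(62 - 49) - 36 ≡ 21. → (49, 21)
double: tangent at (49, 21): λ = (3·49² + 73)/(2·21) ≡ 67/42. 42⁻¹ ≡ 53 (mod 89), so λ ≡ 67·53 ≡ 80.
  x = λ² - 49 - 49 = 6400 - 98 ≡ 72; y = λ·(49 - 72) - 21 ≡ 8. → (72, 8)
double: tangent at (72, 8): λ = (3·72² + 73)/(2·8) ≡ 50/16. 16⁻¹ ≡ 39 (mod 89), so λ ≡ 50·39 ≡ 81.
  x = λ² - 72 - 72 = 6561 - 144 ≡ 9; y = λ·(72 - 9) - 8 ≡ 22. → (9, 22)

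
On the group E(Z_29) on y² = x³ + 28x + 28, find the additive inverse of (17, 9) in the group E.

(17, 20)

-(17, 9) = (17, -9 mod 29) = (17, 20).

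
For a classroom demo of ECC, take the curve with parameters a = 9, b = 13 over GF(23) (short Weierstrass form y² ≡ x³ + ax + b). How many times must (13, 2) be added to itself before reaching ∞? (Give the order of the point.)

2P: tangent at (13, 2): λ = (3·13² + 9)/(2·2) ≡ 10/4. 4⁻¹ ≡ 6 (mod 23), so λ ≡ 10·6 ≡ 14.
  x = λ² - 13 - 13 = 196 - 26 ≡ 9; y = λ·(13 - 9) - 2 ≡ 8. → (9, 8)
3P: (9, 8) + (13, 2). λ = (2 - 8)/(13 - 9) ≡ 17/4 mod 23. 4⁻¹ ≡ 6 (mod 23), so λ ≡ 10.
  x = λ² - 9 - 13 = 100 - 22 ≡ 9; y = λ·(9 - 9) - 8 ≡ 15. → (9, 15)
4P: (9, 15) + (13, 2). λ = (2 - 15)/(13 - 9) ≡ 10/4 mod 23. 4⁻¹ ≡ 6 (mod 23) since 4·6 = 24 ≡ 1, so λ ≡ 14.
  x = λ² - 9 - 13 = 196 - 22 ≡ 13; y = λ·(9 - 13) - 15 ≡ 21. → (13, 21)
5P: (13, 21) + (13, 2): same x and y₁ ≡ -y₂, so the sum is ∞.
5P = ∞, so the order is 5.

5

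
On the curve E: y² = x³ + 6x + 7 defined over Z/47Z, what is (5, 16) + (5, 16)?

tangent at (5, 16): λ = (3·5² + 6)/(2·16) ≡ 34/32. 32⁻¹ ≡ 25 (mod 47), so λ ≡ 34·25 ≡ 4.
  x = λ² - 5 - 5 = 16 - 10 ≡ 6; y = λ·(5 - 6) - 16 ≡ 27. → (6, 27)

(6, 27)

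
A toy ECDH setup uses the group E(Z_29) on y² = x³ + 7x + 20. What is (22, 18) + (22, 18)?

(5, 8)

tangent at (22, 18): λ = (3·22² + 7)/(2·18) ≡ 9/7. 7⁻¹ ≡ 25 (mod 29) since 7·25 = 175 ≡ 1, so λ ≡ 9·25 ≡ 22.
  x = λ² - 22 - 22 = 484 - 44 ≡ 5; y = λ·(22 - 5) - 18 ≡ 8. → (5, 8)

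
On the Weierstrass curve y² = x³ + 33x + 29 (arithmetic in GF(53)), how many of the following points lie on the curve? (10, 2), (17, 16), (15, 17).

(10, 2): 2² ≡ 4, rhs ≡ 34 → off.
(17, 16): 16² ≡ 44, rhs ≡ 44 → on.
(15, 17): 17² ≡ 24, rhs ≡ 30 → off.

1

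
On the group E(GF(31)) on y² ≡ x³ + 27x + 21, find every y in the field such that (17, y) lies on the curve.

none

x³ + 27x + 21 = 5393 ≡ 30 (mod 31).
30 is a non-residue mod 31; no y exists.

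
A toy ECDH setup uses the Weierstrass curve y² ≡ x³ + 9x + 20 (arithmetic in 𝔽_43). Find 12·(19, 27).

(28, 37)

Write P = (19, 27).
Double-and-add on 12 = (1100)₂. Start with P = (19, 27) for the leading 1-bit.
double: tangent at (19, 27): λ = (3·19² + 9)/(2·27) ≡ 17/11. 11⁻¹ ≡ 4 (mod 43) since 11·4 = 44 ≡ 1, so λ ≡ 17·4 ≡ 25.
  x = λ² - 19 - 19 = 625 - 38 ≡ 28; y = λ·(19 - 28) - 27 ≡ 6. → (28, 6)
add P: (28, 6) + (19, 27). λ = (27 - 6)/(19 - 28) ≡ 21/34 mod 43. 34⁻¹ ≡ 19 (mod 43), so λ ≡ 12.
  x = λ² - 28 - 19 = 144 - 47 ≡ 11; y = λ·(28 - 11) - 6 ≡ 26. → (11, 26)
double: tangent at (11, 26): λ = (3·11² + 9)/(2·26) ≡ 28/9. 9⁻¹ ≡ 24 (mod 43), so λ ≡ 28·24 ≡ 27.
  x = λ² - 11 - 11 = 729 - 22 ≡ 19; y = λ·(11 - 19) - 26 ≡ 16. → (19, 16)
double: tangent at (19, 16): λ = (3·19² + 9)/(2·16) ≡ 17/32. 32⁻¹ ≡ 39 (mod 43), so λ ≡ 17·39 ≡ 18.
  x = λ² - 19 - 19 = 324 - 38 ≡ 28; y = λ·(19 - 28) - 16 ≡ 37. → (28, 37)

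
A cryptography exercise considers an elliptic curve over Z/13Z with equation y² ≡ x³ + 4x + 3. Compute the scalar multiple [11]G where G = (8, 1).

Double-and-add on 11 = (1011)₂. Start with G = (8, 1) for the leading 1-bit.
double: tangent at (8, 1): λ = (3·8² + 4)/(2·1) ≡ 1/2. 2⁻¹ ≡ 7 (mod 13) since 2·7 = 14 ≡ 1, so λ ≡ 1·7 ≡ 7.
  x = λ² - 8 - 8 = 49 - 16 ≡ 7; y = λ·(8 - 7) - 1 ≡ 6. → (7, 6)
double: tangent at (7, 6): λ = (3·7² + 4)/(2·6) ≡ 8/12. 12⁻¹ ≡ 12 (mod 13) since 12·12 = 144 ≡ 1, so λ ≡ 8·12 ≡ 5.
  x = λ² - 7 - 7 = 25 - 14 ≡ 11; y = λ·(7 - 11) - 6 ≡ 0. → (11, 0)
add G: (11, 0) + (8, 1). λ = (1 - 0)/(8 - 11) ≡ 1/10 mod 13. 10⁻¹ ≡ 4 (mod 13) since 10·4 = 40 ≡ 1, so λ ≡ 4.
  x = λ² - 11 - 8 = 16 - 19 ≡ 10; y = λ·(11 - 10) - 0 ≡ 4. → (10, 4)
double: tangent at (10, 4): λ = (3·10² + 4)/(2·4) ≡ 5/8. 8⁻¹ ≡ 5 (mod 13), so λ ≡ 5·5 ≡ 12.
  x = λ² - 10 - 10 = 144 - 20 ≡ 7; y = λ·(10 - 7) - 4 ≡ 6. → (7, 6)
add G: (7, 6) + (8, 1). λ = (1 - 6)/(8 - 7) ≡ 8/1 mod 13. 1⁻¹ ≡ 1 (mod 13), so λ ≡ 8.
  x = λ² - 7 - 8 = 64 - 15 ≡ 10; y = λ·(7 - 10) - 6 ≡ 9. → (10, 9)

(10, 9)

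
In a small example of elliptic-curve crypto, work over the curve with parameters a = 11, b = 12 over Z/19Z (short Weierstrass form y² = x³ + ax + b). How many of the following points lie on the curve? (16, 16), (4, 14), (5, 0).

2

(16, 16): 16² ≡ 9, rhs ≡ 9 → on.
(4, 14): 14² ≡ 6, rhs ≡ 6 → on.
(5, 0): 0² ≡ 0, rhs ≡ 2 → off.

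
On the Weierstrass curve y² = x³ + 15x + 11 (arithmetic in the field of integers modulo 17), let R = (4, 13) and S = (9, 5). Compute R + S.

(4, 13) + (9, 5). λ = (5 - 13)/(9 - 4) ≡ 9/5 mod 17. 5⁻¹ ≡ 7 (mod 17), so λ ≡ 12.
  x = λ² - 4 - 9 = 144 - 13 ≡ 12; y = λ·(4 - 12) - 13 ≡ 10. → (12, 10)

(12, 10)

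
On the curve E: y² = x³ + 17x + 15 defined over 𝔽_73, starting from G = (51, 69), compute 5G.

(71, 51)

Repeated addition: build up to 5G.
2G: tangent at (51, 69): λ = (3·51² + 17)/(2·69) ≡ 9/65. 65⁻¹ ≡ 9 (mod 73), so λ ≡ 9·9 ≡ 8.
  x = λ² - 51 - 51 = 64 - 102 ≡ 35; y = λ·(51 - 35) - 69 ≡ 59. → (35, 59)
3G: (35, 59) + (51, 69). λ = (69 - 59)/(51 - 35) ≡ 10/16 mod 73. 16⁻¹ ≡ 32 (mod 73) since 16·32 = 512 ≡ 1, so λ ≡ 28.
  x = λ² - 35 - 51 = 784 - 86 ≡ 41; y = λ·(35 - 41) - 59 ≡ 65. → (41, 65)
4G: (41, 65) + (51, 69). λ = (69 - 65)/(51 - 41) ≡ 4/10 mod 73. 10⁻¹ ≡ 22 (mod 73), so λ ≡ 15.
  x = λ² - 41 - 51 = 225 - 92 ≡ 60; y = λ·(41 - 60) - 65 ≡ 15. → (60, 15)
5G: (60, 15) + (51, 69). λ = (69 - 15)/(51 - 60) ≡ 54/64 mod 73. 64⁻¹ ≡ 8 (mod 73) since 64·8 = 512 ≡ 1, so λ ≡ 67.
  x = λ² - 60 - 51 = 4489 - 111 ≡ 71; y = λ·(60 - 71) - 15 ≡ 51. → (71, 51)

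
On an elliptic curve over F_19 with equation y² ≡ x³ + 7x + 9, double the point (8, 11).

(12, 15)

tangent at (8, 11): λ = (3·8² + 7)/(2·11) ≡ 9/3. 3⁻¹ ≡ 13 (mod 19) since 3·13 = 39 ≡ 1, so λ ≡ 9·13 ≡ 3.
  x = λ² - 8 - 8 = 9 - 16 ≡ 12; y = λ·(8 - 12) - 11 ≡ 15. → (12, 15)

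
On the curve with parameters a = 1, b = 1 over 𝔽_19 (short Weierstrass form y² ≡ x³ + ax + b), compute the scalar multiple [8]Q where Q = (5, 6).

(16, 16)

Double-and-add on 8 = (1000)₂. Start with Q = (5, 6) for the leading 1-bit.
double: tangent at (5, 6): λ = (3·5² + 1)/(2·6) ≡ 0/12. 12⁻¹ ≡ 8 (mod 19), so λ ≡ 0·8 ≡ 0.
  x = λ² - 5 - 5 = 0 - 10 ≡ 9; y = λ·(5 - 9) - 6 ≡ 13. → (9, 13)
double: tangent at (9, 13): λ = (3·9² + 1)/(2·13) ≡ 16/7. 7⁻¹ ≡ 11 (mod 19), so λ ≡ 16·11 ≡ 5.
  x = λ² - 9 - 9 = 25 - 18 ≡ 7; y = λ·(9 - 7) - 13 ≡ 16. → (7, 16)
double: tangent at (7, 16): λ = (3·7² + 1)/(2·16) ≡ 15/13. 13⁻¹ ≡ 3 (mod 19), so λ ≡ 15·3 ≡ 7.
  x = λ² - 7 - 7 = 49 - 14 ≡ 16; y = λ·(7 - 16) - 16 ≡ 16. → (16, 16)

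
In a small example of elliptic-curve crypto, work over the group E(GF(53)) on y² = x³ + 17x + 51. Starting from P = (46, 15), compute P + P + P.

Repeated addition: build up to 3P.
2P: tangent at (46, 15): λ = (3·46² + 17)/(2·15) ≡ 5/30. 30⁻¹ ≡ 23 (mod 53), so λ ≡ 5·23 ≡ 9.
  x = λ² - 46 - 46 = 81 - 92 ≡ 42; y = λ·(46 - 42) - 15 ≡ 21. → (42, 21)
3P: (42, 21) + (46, 15). λ = (15 - 21)/(46 - 42) ≡ 47/4 mod 53. 4⁻¹ ≡ 40 (mod 53) since 4·40 = 160 ≡ 1, so λ ≡ 25.
  x = λ² - 42 - 46 = 625 - 88 ≡ 7; y = λ·(42 - 7) - 21 ≡ 6. → (7, 6)

(7, 6)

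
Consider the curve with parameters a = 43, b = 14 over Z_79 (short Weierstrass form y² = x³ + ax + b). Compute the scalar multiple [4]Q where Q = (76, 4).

Double-and-add on 4 = (100)₂. Start with Q = (76, 4) for the leading 1-bit.
double: tangent at (76, 4): λ = (3·76² + 43)/(2·4) ≡ 70/8. 8⁻¹ ≡ 10 (mod 79), so λ ≡ 70·10 ≡ 68.
  x = λ² - 76 - 76 = 4624 - 152 ≡ 48; y = λ·(76 - 48) - 4 ≡ 4. → (48, 4)
double: tangent at (48, 4): λ = (3·48² + 43)/(2·4) ≡ 3/8. 8⁻¹ ≡ 10 (mod 79), so λ ≡ 3·10 ≡ 30.
  x = λ² - 48 - 48 = 900 - 96 ≡ 14; y = λ·(48 - 14) - 4 ≡ 68. → (14, 68)

(14, 68)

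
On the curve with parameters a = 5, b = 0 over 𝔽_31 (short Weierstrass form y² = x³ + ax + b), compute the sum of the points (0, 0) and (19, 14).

(28, 12)

(0, 0) + (19, 14). λ = (14 - 0)/(19 - 0) ≡ 14/19 mod 31. 19⁻¹ ≡ 18 (mod 31) since 19·18 = 342 ≡ 1, so λ ≡ 4.
  x = λ² - 0 - 19 = 16 - 19 ≡ 28; y = λ·(0 - 28) - 0 ≡ 12. → (28, 12)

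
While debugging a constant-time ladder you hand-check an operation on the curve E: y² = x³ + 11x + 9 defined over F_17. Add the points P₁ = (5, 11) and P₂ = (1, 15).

(5, 11) + (1, 15). λ = (15 - 11)/(1 - 5) ≡ 4/13 mod 17. 13⁻¹ ≡ 4 (mod 17), so λ ≡ 16.
  x = λ² - 5 - 1 = 256 - 6 ≡ 12; y = λ·(5 - 12) - 11 ≡ 13. → (12, 13)

(12, 13)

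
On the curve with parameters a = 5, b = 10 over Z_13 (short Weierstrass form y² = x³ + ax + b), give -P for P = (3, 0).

(3, 0)

-(3, 0) = (3, -0 mod 13) = (3, 0).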